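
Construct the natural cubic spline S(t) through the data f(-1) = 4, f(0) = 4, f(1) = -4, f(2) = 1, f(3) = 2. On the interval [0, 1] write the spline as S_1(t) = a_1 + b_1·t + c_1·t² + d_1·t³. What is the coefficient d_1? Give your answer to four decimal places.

7.7143

With σ_i denoting the second derivative at x_i, h_i = 1, 1, 1, 1, and Δ_i = (y_(i+1) − y_i)/h_i = 0, -8, 5, 1:
  1·σ_0 + 4·σ_1 + 1·σ_2 = 6(Δ_1 - Δ_0) = -48
  1·σ_1 + 4·σ_2 + 1·σ_3 = 6(Δ_2 - Δ_1) = 78
  1·σ_2 + 4·σ_3 + 1·σ_4 = 6(Δ_3 - Δ_2) = -24
Natural end conditions: σ_0 = σ_4 = 0.
Solving: σ_0 = 0, σ_1 = -132/7, σ_2 = 192/7, σ_3 = -90/7, σ_4 = 0.
On [0, 1], with S_1(t) = a_1 + b_1·t + c_1·t² + d_1·t³: c_1 = σ_1/2 = -66/7, d_1 = (σ_2 - σ_1)/(6h_1) = 54/7, b_1 = Δ_1 - h_1(2σ_1 + σ_2)/6 = -44/7.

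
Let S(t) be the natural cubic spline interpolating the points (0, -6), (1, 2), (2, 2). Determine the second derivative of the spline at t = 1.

Let M_i = S''(x_i). Step sizes h_i = 1, 1; slopes of the chords Δ_i = (y_(i+1) - y_i)/h_i = 8, 0.
  1·M_0 + 4·M_1 + 1·M_2 = 6(Δ_1 - Δ_0) = -48
Natural end conditions: M_0 = M_2 = 0.
Solving: M_0 = 0, M_1 = -12, M_2 = 0.

-12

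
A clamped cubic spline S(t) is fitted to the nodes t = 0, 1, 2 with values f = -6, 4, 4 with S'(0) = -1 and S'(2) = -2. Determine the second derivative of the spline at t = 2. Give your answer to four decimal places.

Put M_i = S'' at the i-th knot. Here h = (1, 1) and Δ = (10, 0), so the interior equations h_(i-1)·M_(i-1) + 2(h_(i-1)+h_i)·M_i + h_i·M_(i+1) = 6(Δ_i − Δ_(i-1)) read
  1·M_0 + 4·M_1 + 1·M_2 = 6(Δ_1 - Δ_0) = -60
Clamped end conditions give two more equations: 2h_0·M_0 + h_0·M_1 = 6(Δ_0 - S'(0)) = 66 and h_1·M_1 + 2h_1·M_2 = 6(S'(2) - Δ_1) = -12.
Hence M_0 = 95/2, M_1 = -29, M_2 = 17/2.

8.5000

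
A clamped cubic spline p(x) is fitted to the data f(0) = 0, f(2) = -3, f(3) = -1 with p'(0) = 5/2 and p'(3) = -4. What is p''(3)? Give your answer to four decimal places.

-23.6667

Let m_i = p''(x_i). Step sizes h_i = 2, 1; slopes of the chords Δ_i = (y_(i+1) - y_i)/h_i = -3/2, 2.
  2·m_0 + 6·m_1 + 1·m_2 = 6(Δ_1 - Δ_0) = 21
Clamped end conditions give two more equations: 2h_0·m_0 + h_0·m_1 = 6(Δ_0 - p'(0)) = -24 and h_1·m_1 + 2h_1·m_2 = 6(p'(3) - Δ_1) = -36.
Solving: m_0 = -35/3, m_1 = 34/3, m_2 = -71/3.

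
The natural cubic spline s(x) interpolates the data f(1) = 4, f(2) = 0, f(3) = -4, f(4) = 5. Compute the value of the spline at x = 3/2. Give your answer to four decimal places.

2.3250

Put M_i = s'' at the i-th knot. Here h = (1, 1, 1) and Δ = (-4, -4, 9), so the interior equations h_(i-1)·M_(i-1) + 2(h_(i-1)+h_i)·M_i + h_i·M_(i+1) = 6(Δ_i − Δ_(i-1)) read
  1·M_0 + 4·M_1 + 1·M_2 = 6(Δ_1 - Δ_0) = 0
  1·M_1 + 4·M_2 + 1·M_3 = 6(Δ_2 - Δ_1) = 78
Natural end conditions: M_0 = M_3 = 0.
Solving: M_0 = 0, M_1 = -26/5, M_2 = 104/5, M_3 = 0.
On [1, 2], s(x) = 4 - 47/15·(x - 1) + 0·(x - 1)² - 13/15·(x - 1)³.
With (x - 1) = 1/2: s(3/2) = 93/40.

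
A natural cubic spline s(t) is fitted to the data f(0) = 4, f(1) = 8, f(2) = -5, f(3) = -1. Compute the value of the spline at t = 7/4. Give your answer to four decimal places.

-2.2813

Put σ_i = s'' at the i-th knot. Here h = (1, 1, 1) and Δ = (4, -13, 4), so the interior equations h_(i-1)·σ_(i-1) + 2(h_(i-1)+h_i)·σ_i + h_i·σ_(i+1) = 6(Δ_i − Δ_(i-1)) read
  1·σ_0 + 4·σ_1 + 1·σ_2 = 6(Δ_1 - Δ_0) = -102
  1·σ_1 + 4·σ_2 + 1·σ_3 = 6(Δ_2 - Δ_1) = 102
Natural end conditions: σ_0 = σ_3 = 0.
Solving the tridiagonal system: σ_0 = 0, σ_1 = -34, σ_2 = 34, σ_3 = 0.
On [1, 2], s(t) = 8 - 22/3·(t - 1) - 17·(t - 1)² + 34/3·(t - 1)³.
With (t - 1) = 3/4: s(7/4) = -73/32.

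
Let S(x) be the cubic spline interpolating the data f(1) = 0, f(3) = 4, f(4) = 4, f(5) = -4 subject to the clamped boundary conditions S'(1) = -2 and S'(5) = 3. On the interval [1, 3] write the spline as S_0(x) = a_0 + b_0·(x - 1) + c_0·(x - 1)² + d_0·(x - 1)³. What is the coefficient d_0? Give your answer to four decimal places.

-0.5227

Let M_i = S''(x_i). Step sizes h_i = 2, 1, 1; slopes of the chords Δ_i = (y_(i+1) - y_i)/h_i = 2, 0, -8.
  2·M_0 + 6·M_1 + 1·M_2 = 6(Δ_1 - Δ_0) = -12
  1·M_1 + 4·M_2 + 1·M_3 = 6(Δ_2 - Δ_1) = -48
Clamped end conditions give two more equations: 2h_0·M_0 + h_0·M_1 = 6(Δ_0 - S'(1)) = 24 and h_2·M_2 + 2h_2·M_3 = 6(S'(5) - Δ_2) = 66.
Solving the tridiagonal system: M_0 = 67/11, M_1 = -2/11, M_2 = -254/11, M_3 = 490/11.
On [1, 3], with S_0(x) = a_0 + b_0·(x - 1) + c_0·(x - 1)² + d_0·(x - 1)³: c_0 = M_0/2 = 67/22, d_0 = (M_1 - M_0)/(6h_0) = -23/44, b_0 = Δ_0 - h_0(2M_0 + M_1)/6 = -2.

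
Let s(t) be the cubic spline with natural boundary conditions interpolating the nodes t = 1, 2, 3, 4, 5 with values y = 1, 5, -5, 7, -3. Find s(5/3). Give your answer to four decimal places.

Put M_i = s'' at the i-th knot. Here h = (1, 1, 1, 1) and Δ = (4, -10, 12, -10), so the interior equations h_(i-1)·M_(i-1) + 2(h_(i-1)+h_i)·M_i + h_i·M_(i+1) = 6(Δ_i − Δ_(i-1)) read
  1·M_0 + 4·M_1 + 1·M_2 = 6(Δ_1 - Δ_0) = -84
  1·M_1 + 4·M_2 + 1·M_3 = 6(Δ_2 - Δ_1) = 132
  1·M_2 + 4·M_3 + 1·M_4 = 6(Δ_3 - Δ_2) = -132
Natural end conditions: M_0 = M_4 = 0.
Solving the tridiagonal system: M_0 = 0, M_1 = -240/7, M_2 = 372/7, M_3 = -324/7, M_4 = 0.
On [1, 2], s(t) = 1 + 68/7·(t - 1) + 0·(t - 1)² - 40/7·(t - 1)³.
With (t - 1) = 2/3: s(5/3) = 1093/189.

5.7831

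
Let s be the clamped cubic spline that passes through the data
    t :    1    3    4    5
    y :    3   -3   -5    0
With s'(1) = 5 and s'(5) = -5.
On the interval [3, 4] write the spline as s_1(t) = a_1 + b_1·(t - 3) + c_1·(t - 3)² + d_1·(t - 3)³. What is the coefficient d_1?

Let M_i = s''(x_i). Step sizes h_i = 2, 1, 1; slopes of the chords Δ_i = (y_(i+1) - y_i)/h_i = -3, -2, 5.
  2·M_0 + 6·M_1 + 1·M_2 = 6(Δ_1 - Δ_0) = 6
  1·M_1 + 4·M_2 + 1·M_3 = 6(Δ_2 - Δ_1) = 42
Clamped end conditions give two more equations: 2h_0·M_0 + h_0·M_1 = 6(Δ_0 - s'(1)) = -48 and h_2·M_2 + 2h_2·M_3 = 6(s'(5) - Δ_2) = -60.
Hence M_0 = -13, M_1 = 2, M_2 = 20, M_3 = -40.
On [3, 4], with s_1(t) = a_1 + b_1·(t - 3) + c_1·(t - 3)² + d_1·(t - 3)³: c_1 = M_1/2 = 1, d_1 = (M_2 - M_1)/(6h_1) = 3, b_1 = Δ_1 - h_1(2M_1 + M_2)/6 = -6.

3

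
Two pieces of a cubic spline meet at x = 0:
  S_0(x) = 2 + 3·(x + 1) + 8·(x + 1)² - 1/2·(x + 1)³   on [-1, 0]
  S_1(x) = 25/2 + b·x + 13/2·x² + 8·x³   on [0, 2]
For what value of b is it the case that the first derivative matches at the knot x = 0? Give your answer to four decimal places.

17.5000

S_0'(x) = 3 + 16·(x + 1) - 3/2·(x + 1)², so S_0'(0) = 35/2. On the right, S_1'(0) = b, so b = 35/2.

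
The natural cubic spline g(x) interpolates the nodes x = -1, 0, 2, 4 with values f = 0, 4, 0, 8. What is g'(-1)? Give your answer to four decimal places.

5.3636

With σ_i denoting the second derivative at x_i, h_i = 1, 2, 2, and Δ_i = (y_(i+1) − y_i)/h_i = 4, -2, 4:
  1·σ_0 + 6·σ_1 + 2·σ_2 = 6(Δ_1 - Δ_0) = -36
  2·σ_1 + 8·σ_2 + 2·σ_3 = 6(Δ_2 - Δ_1) = 36
Natural end conditions: σ_0 = σ_3 = 0.
Solving: σ_0 = 0, σ_1 = -90/11, σ_2 = 72/11, σ_3 = 0.
On [-1, 0], g'(x) = b_0 + 2c_0·(x + 1) + 3d_0·(x + 1)² with b_0 = Δ_0 - h_0(2σ_0 + σ_1)/6 = 59/11, c_0 = σ_0/2 = 0, d_0 = (σ_1 - σ_0)/(6h_0) = -15/11. So g'(-1) = 59/11.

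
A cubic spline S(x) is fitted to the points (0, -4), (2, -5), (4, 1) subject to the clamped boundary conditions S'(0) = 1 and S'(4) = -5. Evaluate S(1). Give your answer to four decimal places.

Write M_i for S''(x_i). With h_i = 2, 2 and divided differences Δ_i = -1/2, 3, the continuity of S' gives the tridiagonal system
  2·M_0 + 8·M_1 + 2·M_2 = 6(Δ_1 - Δ_0) = 21
Clamped end conditions give two more equations: 2h_0·M_0 + h_0·M_1 = 6(Δ_0 - S'(0)) = -9 and h_1·M_1 + 2h_1·M_2 = 6(S'(4) - Δ_1) = -48.
Hence M_0 = -51/8, M_1 = 33/4, M_2 = -129/8.
On [0, 2], S(x) = -4 + 1·x - 51/16·x² + 39/32·x³.
With x = 1: S(1) = -159/32.

-4.9688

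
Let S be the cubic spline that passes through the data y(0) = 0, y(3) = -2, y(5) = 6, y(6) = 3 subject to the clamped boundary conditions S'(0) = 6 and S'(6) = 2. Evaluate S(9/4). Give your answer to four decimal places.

With σ_i denoting the second derivative at x_i, h_i = 3, 2, 1, and Δ_i = (y_(i+1) − y_i)/h_i = -2/3, 4, -3:
  3·σ_0 + 10·σ_1 + 2·σ_2 = 6(Δ_1 - Δ_0) = 28
  2·σ_1 + 6·σ_2 + 1·σ_3 = 6(Δ_2 - Δ_1) = -42
Clamped end conditions give two more equations: 2h_0·σ_0 + h_0·σ_1 = 6(Δ_0 - S'(0)) = -40 and h_2·σ_2 + 2h_2·σ_3 = 6(S'(6) - Δ_2) = 30.
Solving the tridiagonal system: σ_0 = -632/57, σ_1 = 168/19, σ_2 = -258/19, σ_3 = 414/19.
On [0, 3], S(x) = 0 + 6·x - 316/57·x² + 568/513·x³.
With x = 9/4: S(9/4) = -297/152.

-1.9539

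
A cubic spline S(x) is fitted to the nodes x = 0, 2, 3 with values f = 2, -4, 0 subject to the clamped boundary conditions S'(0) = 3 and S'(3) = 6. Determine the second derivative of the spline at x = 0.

-15

With M_i denoting the second derivative at x_i, h_i = 2, 1, and Δ_i = (y_(i+1) − y_i)/h_i = -3, 4:
  2·M_0 + 6·M_1 + 1·M_2 = 6(Δ_1 - Δ_0) = 42
Clamped end conditions give two more equations: 2h_0·M_0 + h_0·M_1 = 6(Δ_0 - S'(0)) = -36 and h_1·M_1 + 2h_1·M_2 = 6(S'(3) - Δ_1) = 12.
Hence M_0 = -15, M_1 = 12, M_2 = 0.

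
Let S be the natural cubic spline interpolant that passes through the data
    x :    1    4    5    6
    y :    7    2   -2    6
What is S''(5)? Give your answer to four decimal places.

Let σ_i = S''(x_i). Step sizes h_i = 3, 1, 1; slopes of the chords Δ_i = (y_(i+1) - y_i)/h_i = -5/3, -4, 8.
  3·σ_0 + 8·σ_1 + 1·σ_2 = 6(Δ_1 - Δ_0) = -14
  1·σ_1 + 4·σ_2 + 1·σ_3 = 6(Δ_2 - Δ_1) = 72
Natural end conditions: σ_0 = σ_3 = 0.
Solving: σ_0 = 0, σ_1 = -128/31, σ_2 = 590/31, σ_3 = 0.

19.0323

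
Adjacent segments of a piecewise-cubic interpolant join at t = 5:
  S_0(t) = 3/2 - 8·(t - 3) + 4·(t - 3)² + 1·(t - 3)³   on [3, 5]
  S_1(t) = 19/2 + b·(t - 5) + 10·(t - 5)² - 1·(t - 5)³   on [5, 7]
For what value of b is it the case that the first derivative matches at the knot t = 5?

20

S_0'(t) = -8 + 8·(t - 3) + 3·(t - 3)², so S_0'(5) = 20. On the right, S_1'(5) = b, so b = 20.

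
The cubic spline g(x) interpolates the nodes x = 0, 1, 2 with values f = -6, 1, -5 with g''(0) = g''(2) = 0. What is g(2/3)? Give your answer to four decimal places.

Put M_i = g'' at the i-th knot. Here h = (1, 1) and Δ = (7, -6), so the interior equations h_(i-1)·M_(i-1) + 2(h_(i-1)+h_i)·M_i + h_i·M_(i+1) = 6(Δ_i − Δ_(i-1)) read
  1·M_0 + 4·M_1 + 1·M_2 = 6(Δ_1 - Δ_0) = -78
Natural end conditions: M_0 = M_2 = 0.
Solving the tridiagonal system: M_0 = 0, M_1 = -39/2, M_2 = 0.
On [0, 1], g(x) = -6 + 41/4·x + 0·x² - 13/4·x³.
With x = 2/3: g(2/3) = -7/54.

-0.1296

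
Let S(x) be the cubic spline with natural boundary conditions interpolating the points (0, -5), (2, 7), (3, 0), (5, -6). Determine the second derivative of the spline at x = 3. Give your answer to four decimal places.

6.3429

With M_i denoting the second derivative at x_i, h_i = 2, 1, 2, and Δ_i = (y_(i+1) − y_i)/h_i = 6, -7, -3:
  2·M_0 + 6·M_1 + 1·M_2 = 6(Δ_1 - Δ_0) = -78
  1·M_1 + 6·M_2 + 2·M_3 = 6(Δ_2 - Δ_1) = 24
Natural end conditions: M_0 = M_3 = 0.
Hence M_0 = 0, M_1 = -492/35, M_2 = 222/35, M_3 = 0.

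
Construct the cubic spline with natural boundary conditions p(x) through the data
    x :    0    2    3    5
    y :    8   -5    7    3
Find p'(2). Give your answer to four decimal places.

7.7857

Write M_i for p''(x_i). With h_i = 2, 1, 2 and divided differences Δ_i = -13/2, 12, -2, the continuity of p' gives the tridiagonal system
  2·M_0 + 6·M_1 + 1·M_2 = 6(Δ_1 - Δ_0) = 111
  1·M_1 + 6·M_2 + 2·M_3 = 6(Δ_2 - Δ_1) = -84
Natural end conditions: M_0 = M_3 = 0.
Hence M_0 = 0, M_1 = 150/7, M_2 = -123/7, M_3 = 0.
On [2, 3], p'(x) = b_1 + 2c_1·(x - 2) + 3d_1·(x - 2)² with b_1 = Δ_1 - h_1(2M_1 + M_2)/6 = 109/14, c_1 = M_1/2 = 75/7, d_1 = (M_2 - M_1)/(6h_1) = -13/2. So p'(2) = 109/14.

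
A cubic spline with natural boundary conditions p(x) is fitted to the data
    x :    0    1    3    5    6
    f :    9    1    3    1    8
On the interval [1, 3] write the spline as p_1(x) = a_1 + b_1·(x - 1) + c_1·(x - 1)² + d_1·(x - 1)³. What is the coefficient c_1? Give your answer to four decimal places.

5.6500

Let σ_i = p''(x_i). Step sizes h_i = 1, 2, 2, 1; slopes of the chords Δ_i = (y_(i+1) - y_i)/h_i = -8, 1, -1, 7.
  1·σ_0 + 6·σ_1 + 2·σ_2 = 6(Δ_1 - Δ_0) = 54
  2·σ_1 + 8·σ_2 + 2·σ_3 = 6(Δ_2 - Δ_1) = -12
  2·σ_2 + 6·σ_3 + 1·σ_4 = 6(Δ_3 - Δ_2) = 48
Natural end conditions: σ_0 = σ_4 = 0.
Hence σ_0 = 0, σ_1 = 113/10, σ_2 = -69/10, σ_3 = 103/10, σ_4 = 0.
On [1, 3], with p_1(x) = a_1 + b_1·(x - 1) + c_1·(x - 1)² + d_1·(x - 1)³: c_1 = σ_1/2 = 113/20, d_1 = (σ_2 - σ_1)/(6h_1) = -91/60, b_1 = Δ_1 - h_1(2σ_1 + σ_2)/6 = -127/30.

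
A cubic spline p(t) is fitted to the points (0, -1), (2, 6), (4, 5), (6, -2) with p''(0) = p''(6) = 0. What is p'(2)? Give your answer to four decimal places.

1.7667

With M_i denoting the second derivative at x_i, h_i = 2, 2, 2, and Δ_i = (y_(i+1) − y_i)/h_i = 7/2, -1/2, -7/2:
  2·M_0 + 8·M_1 + 2·M_2 = 6(Δ_1 - Δ_0) = -24
  2·M_1 + 8·M_2 + 2·M_3 = 6(Δ_2 - Δ_1) = -18
Natural end conditions: M_0 = M_3 = 0.
Solving: M_0 = 0, M_1 = -13/5, M_2 = -8/5, M_3 = 0.
On [2, 4], p'(t) = b_1 + 2c_1·(t - 2) + 3d_1·(t - 2)² with b_1 = Δ_1 - h_1(2M_1 + M_2)/6 = 53/30, c_1 = M_1/2 = -13/10, d_1 = (M_2 - M_1)/(6h_1) = 1/12. So p'(2) = 53/30.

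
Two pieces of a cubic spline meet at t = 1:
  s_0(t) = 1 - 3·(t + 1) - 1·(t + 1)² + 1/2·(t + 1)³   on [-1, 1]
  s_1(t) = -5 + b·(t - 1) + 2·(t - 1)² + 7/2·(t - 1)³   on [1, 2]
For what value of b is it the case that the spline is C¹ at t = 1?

-1

s_0'(t) = -3 - 2·(t + 1) + 3/2·(t + 1)², so s_0'(1) = -1. On the right, s_1'(1) = b, so b = -1.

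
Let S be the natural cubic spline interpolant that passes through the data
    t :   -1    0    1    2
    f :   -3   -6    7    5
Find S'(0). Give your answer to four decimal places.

With m_i denoting the second derivative at x_i, h_i = 1, 1, 1, and Δ_i = (y_(i+1) − y_i)/h_i = -3, 13, -2:
  1·m_0 + 4·m_1 + 1·m_2 = 6(Δ_1 - Δ_0) = 96
  1·m_1 + 4·m_2 + 1·m_3 = 6(Δ_2 - Δ_1) = -90
Natural end conditions: m_0 = m_3 = 0.
Hence m_0 = 0, m_1 = 158/5, m_2 = -152/5, m_3 = 0.
On [0, 1], S'(t) = b_1 + 2c_1·t + 3d_1·t² with b_1 = Δ_1 - h_1(2m_1 + m_2)/6 = 113/15, c_1 = m_1/2 = 79/5, d_1 = (m_2 - m_1)/(6h_1) = -31/3. So S'(0) = 113/15.

7.5333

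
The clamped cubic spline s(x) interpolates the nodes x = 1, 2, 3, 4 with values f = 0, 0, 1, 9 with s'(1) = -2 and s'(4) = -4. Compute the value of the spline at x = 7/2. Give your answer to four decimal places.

With M_i denoting the second derivative at x_i, h_i = 1, 1, 1, and Δ_i = (y_(i+1) − y_i)/h_i = 0, 1, 8:
  1·M_0 + 4·M_1 + 1·M_2 = 6(Δ_1 - Δ_0) = 6
  1·M_1 + 4·M_2 + 1·M_3 = 6(Δ_2 - Δ_1) = 42
Clamped end conditions give two more equations: 2h_0·M_0 + h_0·M_1 = 6(Δ_0 - s'(1)) = 12 and h_2·M_2 + 2h_2·M_3 = 6(s'(4) - Δ_2) = -72.
Solving the tridiagonal system: M_0 = 142/15, M_1 = -104/15, M_2 = 364/15, M_3 = -722/15.
On [3, 4], s(x) = 1 + 119/15·(x - 3) + 182/15·(x - 3)² - 181/15·(x - 3)³.
With (x - 3) = 1/2: s(7/2) = 779/120.

6.4917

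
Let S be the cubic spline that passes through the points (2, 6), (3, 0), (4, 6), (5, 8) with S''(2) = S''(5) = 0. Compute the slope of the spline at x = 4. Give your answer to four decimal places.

Put m_i = S'' at the i-th knot. Here h = (1, 1, 1) and Δ = (-6, 6, 2), so the interior equations h_(i-1)·m_(i-1) + 2(h_(i-1)+h_i)·m_i + h_i·m_(i+1) = 6(Δ_i − Δ_(i-1)) read
  1·m_0 + 4·m_1 + 1·m_2 = 6(Δ_1 - Δ_0) = 72
  1·m_1 + 4·m_2 + 1·m_3 = 6(Δ_2 - Δ_1) = -24
Natural end conditions: m_0 = m_3 = 0.
Forward elimination and back-substitution give m_0 = 0, m_1 = 104/5, m_2 = -56/5, m_3 = 0.
On [4, 5], S'(x) = b_2 + 2c_2·(x - 4) + 3d_2·(x - 4)² with b_2 = Δ_2 - h_2(2m_2 + m_3)/6 = 86/15, c_2 = m_2/2 = -28/5, d_2 = (m_3 - m_2)/(6h_2) = 28/15. So S'(4) = 86/15.

5.7333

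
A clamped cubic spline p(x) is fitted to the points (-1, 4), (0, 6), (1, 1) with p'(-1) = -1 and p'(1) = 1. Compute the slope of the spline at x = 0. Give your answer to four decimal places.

Let m_i = p''(x_i). Step sizes h_i = 1, 1; slopes of the chords Δ_i = (y_(i+1) - y_i)/h_i = 2, -5.
  1·m_0 + 4·m_1 + 1·m_2 = 6(Δ_1 - Δ_0) = -42
Clamped end conditions give two more equations: 2h_0·m_0 + h_0·m_1 = 6(Δ_0 - p'(-1)) = 18 and h_1·m_1 + 2h_1·m_2 = 6(p'(1) - Δ_1) = 36.
Forward elimination and back-substitution give m_0 = 41/2, m_1 = -23, m_2 = 59/2.
On [0, 1], p'(x) = b_1 + 2c_1·x + 3d_1·x² with b_1 = Δ_1 - h_1(2m_1 + m_2)/6 = -9/4, c_1 = m_1/2 = -23/2, d_1 = (m_2 - m_1)/(6h_1) = 35/4. So p'(0) = -9/4.

-2.2500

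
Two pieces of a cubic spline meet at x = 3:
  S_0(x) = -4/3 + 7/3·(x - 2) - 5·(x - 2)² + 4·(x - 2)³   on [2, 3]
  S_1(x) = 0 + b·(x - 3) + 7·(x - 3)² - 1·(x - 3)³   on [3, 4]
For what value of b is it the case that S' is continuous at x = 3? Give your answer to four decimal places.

4.3333

S_0'(x) = 7/3 - 10·(x - 2) + 12·(x - 2)², so S_0'(3) = 13/3. On the right, S_1'(3) = b, so b = 13/3.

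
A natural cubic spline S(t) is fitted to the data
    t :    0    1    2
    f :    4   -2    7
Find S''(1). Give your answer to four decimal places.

With M_i denoting the second derivative at x_i, h_i = 1, 1, and Δ_i = (y_(i+1) − y_i)/h_i = -6, 9:
  1·M_0 + 4·M_1 + 1·M_2 = 6(Δ_1 - Δ_0) = 90
Natural end conditions: M_0 = M_2 = 0.
Forward elimination and back-substitution give M_0 = 0, M_1 = 45/2, M_2 = 0.

22.5000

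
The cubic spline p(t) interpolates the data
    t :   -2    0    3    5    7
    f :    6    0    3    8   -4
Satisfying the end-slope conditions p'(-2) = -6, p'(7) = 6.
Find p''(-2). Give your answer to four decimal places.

4.2373

Write M_i for p''(x_i). With h_i = 2, 3, 2, 2 and divided differences Δ_i = -3, 1, 5/2, -6, the continuity of p' gives the tridiagonal system
  2·M_0 + 10·M_1 + 3·M_2 = 6(Δ_1 - Δ_0) = 24
  3·M_1 + 10·M_2 + 2·M_3 = 6(Δ_2 - Δ_1) = 9
  2·M_2 + 8·M_3 + 2·M_4 = 6(Δ_3 - Δ_2) = -51
Clamped end conditions give two more equations: 2h_0·M_0 + h_0·M_1 = 6(Δ_0 - p'(-2)) = 18 and h_3·M_3 + 2h_3·M_4 = 6(p'(7) - Δ_3) = 72.
Hence M_0 = 250/59, M_1 = 31/59, M_2 = 202/59, M_3 = -791/59, M_4 = 2915/118.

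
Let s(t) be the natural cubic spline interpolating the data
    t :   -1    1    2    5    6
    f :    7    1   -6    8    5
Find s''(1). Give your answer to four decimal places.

Put M_i = s'' at the i-th knot. Here h = (2, 1, 3, 1) and Δ = (-3, -7, 14/3, -3), so the interior equations h_(i-1)·M_(i-1) + 2(h_(i-1)+h_i)·M_i + h_i·M_(i+1) = 6(Δ_i − Δ_(i-1)) read
  2·M_0 + 6·M_1 + 1·M_2 = 6(Δ_1 - Δ_0) = -24
  1·M_1 + 8·M_2 + 3·M_3 = 6(Δ_2 - Δ_1) = 70
  3·M_2 + 8·M_3 + 1·M_4 = 6(Δ_3 - Δ_2) = -46
Natural end conditions: M_0 = M_4 = 0.
Solving: M_0 = 0, M_1 = -1009/161, M_2 = 2190/161, M_3 = -1747/161, M_4 = 0.

-6.2671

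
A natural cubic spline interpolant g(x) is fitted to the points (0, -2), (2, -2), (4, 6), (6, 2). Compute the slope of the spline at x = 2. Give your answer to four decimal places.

With σ_i denoting the second derivative at x_i, h_i = 2, 2, 2, and Δ_i = (y_(i+1) − y_i)/h_i = 0, 4, -2:
  2·σ_0 + 8·σ_1 + 2·σ_2 = 6(Δ_1 - Δ_0) = 24
  2·σ_1 + 8·σ_2 + 2·σ_3 = 6(Δ_2 - Δ_1) = -36
Natural end conditions: σ_0 = σ_3 = 0.
Hence σ_0 = 0, σ_1 = 22/5, σ_2 = -28/5, σ_3 = 0.
On [2, 4], g'(x) = b_1 + 2c_1·(x - 2) + 3d_1·(x - 2)² with b_1 = Δ_1 - h_1(2σ_1 + σ_2)/6 = 44/15, c_1 = σ_1/2 = 11/5, d_1 = (σ_2 - σ_1)/(6h_1) = -5/6. So g'(2) = 44/15.

2.9333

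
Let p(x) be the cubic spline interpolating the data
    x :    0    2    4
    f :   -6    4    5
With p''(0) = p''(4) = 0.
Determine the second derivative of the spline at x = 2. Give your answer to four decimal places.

Put m_i = p'' at the i-th knot. Here h = (2, 2) and Δ = (5, 1/2), so the interior equations h_(i-1)·m_(i-1) + 2(h_(i-1)+h_i)·m_i + h_i·m_(i+1) = 6(Δ_i − Δ_(i-1)) read
  2·m_0 + 8·m_1 + 2·m_2 = 6(Δ_1 - Δ_0) = -27
Natural end conditions: m_0 = m_2 = 0.
Solving the tridiagonal system: m_0 = 0, m_1 = -27/8, m_2 = 0.

-3.3750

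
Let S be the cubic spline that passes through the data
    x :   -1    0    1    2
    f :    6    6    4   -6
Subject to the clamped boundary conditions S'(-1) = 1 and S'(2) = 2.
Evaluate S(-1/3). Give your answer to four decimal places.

Let M_i = S''(x_i). Step sizes h_i = 1, 1, 1; slopes of the chords Δ_i = (y_(i+1) - y_i)/h_i = 0, -2, -10.
  1·M_0 + 4·M_1 + 1·M_2 = 6(Δ_1 - Δ_0) = -12
  1·M_1 + 4·M_2 + 1·M_3 = 6(Δ_2 - Δ_1) = -48
Clamped end conditions give two more equations: 2h_0·M_0 + h_0·M_1 = 6(Δ_0 - S'(-1)) = -6 and h_2·M_2 + 2h_2·M_3 = 6(S'(2) - Δ_2) = 72.
Solving the tridiagonal system: M_0 = -16/3, M_1 = 14/3, M_2 = -76/3, M_3 = 146/3.
On [-1, 0], S(x) = 6 + 1·(x + 1) - 8/3·(x + 1)² + 5/3·(x + 1)³.
With (x + 1) = 2/3: S(-1/3) = 484/81.

5.9753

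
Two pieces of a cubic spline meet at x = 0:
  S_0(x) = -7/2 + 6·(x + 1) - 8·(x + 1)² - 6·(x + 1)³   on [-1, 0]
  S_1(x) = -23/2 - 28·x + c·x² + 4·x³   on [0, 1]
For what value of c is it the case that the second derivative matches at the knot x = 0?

S_0''(x) = -16 - 36·(x + 1), so S_0''(0) = -52. On the right, S_1''(0) = 2c, so c = -26.

-26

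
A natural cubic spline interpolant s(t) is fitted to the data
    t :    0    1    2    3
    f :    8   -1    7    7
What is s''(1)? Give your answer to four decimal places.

Write M_i for s''(x_i). With h_i = 1, 1, 1 and divided differences Δ_i = -9, 8, 0, the continuity of s' gives the tridiagonal system
  1·M_0 + 4·M_1 + 1·M_2 = 6(Δ_1 - Δ_0) = 102
  1·M_1 + 4·M_2 + 1·M_3 = 6(Δ_2 - Δ_1) = -48
Natural end conditions: M_0 = M_3 = 0.
Hence M_0 = 0, M_1 = 152/5, M_2 = -98/5, M_3 = 0.

30.4000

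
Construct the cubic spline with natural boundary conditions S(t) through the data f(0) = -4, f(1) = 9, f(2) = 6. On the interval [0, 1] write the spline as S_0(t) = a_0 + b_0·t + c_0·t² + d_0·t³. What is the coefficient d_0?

With M_i denoting the second derivative at x_i, h_i = 1, 1, and Δ_i = (y_(i+1) − y_i)/h_i = 13, -3:
  1·M_0 + 4·M_1 + 1·M_2 = 6(Δ_1 - Δ_0) = -96
Natural end conditions: M_0 = M_2 = 0.
Solving the tridiagonal system: M_0 = 0, M_1 = -24, M_2 = 0.
On [0, 1], with S_0(t) = a_0 + b_0·t + c_0·t² + d_0·t³: c_0 = M_0/2 = 0, d_0 = (M_1 - M_0)/(6h_0) = -4, b_0 = Δ_0 - h_0(2M_0 + M_1)/6 = 17.

-4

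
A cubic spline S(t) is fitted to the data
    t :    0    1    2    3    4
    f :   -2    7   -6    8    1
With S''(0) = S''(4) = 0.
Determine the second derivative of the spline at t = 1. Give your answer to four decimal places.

-49.1786

Put M_i = S'' at the i-th knot. Here h = (1, 1, 1, 1) and Δ = (9, -13, 14, -7), so the interior equations h_(i-1)·M_(i-1) + 2(h_(i-1)+h_i)·M_i + h_i·M_(i+1) = 6(Δ_i − Δ_(i-1)) read
  1·M_0 + 4·M_1 + 1·M_2 = 6(Δ_1 - Δ_0) = -132
  1·M_1 + 4·M_2 + 1·M_3 = 6(Δ_2 - Δ_1) = 162
  1·M_2 + 4·M_3 + 1·M_4 = 6(Δ_3 - Δ_2) = -126
Natural end conditions: M_0 = M_4 = 0.
Forward elimination and back-substitution give M_0 = 0, M_1 = -1377/28, M_2 = 453/7, M_3 = -1335/28, M_4 = 0.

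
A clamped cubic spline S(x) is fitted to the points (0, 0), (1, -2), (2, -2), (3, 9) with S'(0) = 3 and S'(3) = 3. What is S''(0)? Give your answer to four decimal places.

Let M_i = S''(x_i). Step sizes h_i = 1, 1, 1; slopes of the chords Δ_i = (y_(i+1) - y_i)/h_i = -2, 0, 11.
  1·M_0 + 4·M_1 + 1·M_2 = 6(Δ_1 - Δ_0) = 12
  1·M_1 + 4·M_2 + 1·M_3 = 6(Δ_2 - Δ_1) = 66
Clamped end conditions give two more equations: 2h_0·M_0 + h_0·M_1 = 6(Δ_0 - S'(0)) = -30 and h_2·M_2 + 2h_2·M_3 = 6(S'(3) - Δ_2) = -48.
Hence M_0 = -76/5, M_1 = 2/5, M_2 = 128/5, M_3 = -184/5.

-15.2000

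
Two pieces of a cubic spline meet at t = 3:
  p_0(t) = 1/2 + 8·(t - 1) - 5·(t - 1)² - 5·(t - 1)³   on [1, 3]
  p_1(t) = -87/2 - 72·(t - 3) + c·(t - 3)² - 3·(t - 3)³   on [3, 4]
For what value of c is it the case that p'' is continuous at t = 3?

-35

p_0''(t) = -10 - 30·(t - 1), so p_0''(3) = -70. On the right, p_1''(3) = 2c, so c = -35.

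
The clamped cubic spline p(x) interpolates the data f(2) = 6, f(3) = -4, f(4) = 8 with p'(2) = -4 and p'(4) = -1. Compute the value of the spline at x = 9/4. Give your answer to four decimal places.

Put m_i = p'' at the i-th knot. Here h = (1, 1) and Δ = (-10, 12), so the interior equations h_(i-1)·m_(i-1) + 2(h_(i-1)+h_i)·m_i + h_i·m_(i+1) = 6(Δ_i − Δ_(i-1)) read
  1·m_0 + 4·m_1 + 1·m_2 = 6(Δ_1 - Δ_0) = 132
Clamped end conditions give two more equations: 2h_0·m_0 + h_0·m_1 = 6(Δ_0 - p'(2)) = -36 and h_1·m_1 + 2h_1·m_2 = 6(p'(4) - Δ_1) = -78.
Solving the tridiagonal system: m_0 = -99/2, m_1 = 63, m_2 = -141/2.
On [2, 3], p(x) = 6 - 4·(x - 2) - 99/4·(x - 2)² + 75/4·(x - 2)³.
With (x - 2) = 1/4: p(9/4) = 959/256.

3.7461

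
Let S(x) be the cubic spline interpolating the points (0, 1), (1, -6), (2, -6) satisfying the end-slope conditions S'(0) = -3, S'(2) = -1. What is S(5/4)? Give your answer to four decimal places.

Let m_i = S''(x_i). Step sizes h_i = 1, 1; slopes of the chords Δ_i = (y_(i+1) - y_i)/h_i = -7, 0.
  1·m_0 + 4·m_1 + 1·m_2 = 6(Δ_1 - Δ_0) = 42
Clamped end conditions give two more equations: 2h_0·m_0 + h_0·m_1 = 6(Δ_0 - S'(0)) = -24 and h_1·m_1 + 2h_1·m_2 = 6(S'(2) - Δ_1) = -6.
Forward elimination and back-substitution give m_0 = -43/2, m_1 = 19, m_2 = -25/2.
On [1, 2], S(x) = -6 - 17/4·(x - 1) + 19/2·(x - 1)² - 21/4·(x - 1)³.
With (x - 1) = 1/4: S(5/4) = -1677/256.

-6.5508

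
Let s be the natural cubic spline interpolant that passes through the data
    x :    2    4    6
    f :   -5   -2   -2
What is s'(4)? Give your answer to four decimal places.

0.7500

Put M_i = s'' at the i-th knot. Here h = (2, 2) and Δ = (3/2, 0), so the interior equations h_(i-1)·M_(i-1) + 2(h_(i-1)+h_i)·M_i + h_i·M_(i+1) = 6(Δ_i − Δ_(i-1)) read
  2·M_0 + 8·M_1 + 2·M_2 = 6(Δ_1 - Δ_0) = -9
Natural end conditions: M_0 = M_2 = 0.
Hence M_0 = 0, M_1 = -9/8, M_2 = 0.
On [4, 6], s'(x) = b_1 + 2c_1·(x - 4) + 3d_1·(x - 4)² with b_1 = Δ_1 - h_1(2M_1 + M_2)/6 = 3/4, c_1 = M_1/2 = -9/16, d_1 = (M_2 - M_1)/(6h_1) = 3/32. So s'(4) = 3/4.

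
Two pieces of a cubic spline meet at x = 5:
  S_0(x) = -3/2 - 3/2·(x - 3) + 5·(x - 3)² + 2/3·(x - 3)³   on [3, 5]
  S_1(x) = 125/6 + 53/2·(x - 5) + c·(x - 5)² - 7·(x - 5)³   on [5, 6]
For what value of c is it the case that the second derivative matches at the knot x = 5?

9

S_0''(x) = 10 + 4·(x - 3), so S_0''(5) = 18. On the right, S_1''(5) = 2c, so c = 9.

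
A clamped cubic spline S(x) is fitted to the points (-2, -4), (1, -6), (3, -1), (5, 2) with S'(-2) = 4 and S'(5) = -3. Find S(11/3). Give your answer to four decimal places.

Put M_i = S'' at the i-th knot. Here h = (3, 2, 2) and Δ = (-2/3, 5/2, 3/2), so the interior equations h_(i-1)·M_(i-1) + 2(h_(i-1)+h_i)·M_i + h_i·M_(i+1) = 6(Δ_i − Δ_(i-1)) read
  3·M_0 + 10·M_1 + 2·M_2 = 6(Δ_1 - Δ_0) = 19
  2·M_1 + 8·M_2 + 2·M_3 = 6(Δ_2 - Δ_1) = -6
Clamped end conditions give two more equations: 2h_0·M_0 + h_0·M_1 = 6(Δ_0 - S'(-2)) = -28 and h_2·M_2 + 2h_2·M_3 = 6(S'(5) - Δ_2) = -27.
Solving the tridiagonal system: M_0 = -734/111, M_1 = 144/37, M_2 = -3/74, M_3 = -249/37.
On [3, 5], S(x) = -1 + 279/74·(x - 3) - 3/148·(x - 3)² - 165/296·(x - 3)³.
With (x - 3) = 2/3: S(11/3) = 446/333.

1.3393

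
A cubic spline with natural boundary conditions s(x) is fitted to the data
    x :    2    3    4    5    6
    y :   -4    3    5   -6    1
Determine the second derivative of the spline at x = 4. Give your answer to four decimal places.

-27.8571

Let σ_i = s''(x_i). Step sizes h_i = 1, 1, 1, 1; slopes of the chords Δ_i = (y_(i+1) - y_i)/h_i = 7, 2, -11, 7.
  1·σ_0 + 4·σ_1 + 1·σ_2 = 6(Δ_1 - Δ_0) = -30
  1·σ_1 + 4·σ_2 + 1·σ_3 = 6(Δ_2 - Δ_1) = -78
  1·σ_2 + 4·σ_3 + 1·σ_4 = 6(Δ_3 - Δ_2) = 108
Natural end conditions: σ_0 = σ_4 = 0.
Forward elimination and back-substitution give σ_0 = 0, σ_1 = -15/28, σ_2 = -195/7, σ_3 = 951/28, σ_4 = 0.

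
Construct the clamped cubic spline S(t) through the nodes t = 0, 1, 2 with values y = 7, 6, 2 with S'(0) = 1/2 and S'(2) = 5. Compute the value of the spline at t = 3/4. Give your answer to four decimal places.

With σ_i denoting the second derivative at x_i, h_i = 1, 1, and Δ_i = (y_(i+1) − y_i)/h_i = -1, -4:
  1·σ_0 + 4·σ_1 + 1·σ_2 = 6(Δ_1 - Δ_0) = -18
Clamped end conditions give two more equations: 2h_0·σ_0 + h_0·σ_1 = 6(Δ_0 - S'(0)) = -9 and h_1·σ_1 + 2h_1·σ_2 = 6(S'(2) - Δ_1) = 54.
Forward elimination and back-substitution give σ_0 = 9/4, σ_1 = -27/2, σ_2 = 135/4.
On [0, 1], S(t) = 7 + 1/2·t + 9/8·t² - 21/8·t³.
With t = 3/4: S(3/4) = 3533/512.

6.9004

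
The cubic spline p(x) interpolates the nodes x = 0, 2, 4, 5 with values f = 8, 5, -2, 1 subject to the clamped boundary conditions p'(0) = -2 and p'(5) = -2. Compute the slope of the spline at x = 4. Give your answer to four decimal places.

With m_i denoting the second derivative at x_i, h_i = 2, 2, 1, and Δ_i = (y_(i+1) − y_i)/h_i = -3/2, -7/2, 3:
  2·m_0 + 8·m_1 + 2·m_2 = 6(Δ_1 - Δ_0) = -12
  2·m_1 + 6·m_2 + 1·m_3 = 6(Δ_2 - Δ_1) = 39
Clamped end conditions give two more equations: 2h_0·m_0 + h_0·m_1 = 6(Δ_0 - p'(0)) = 3 and h_2·m_2 + 2h_2·m_3 = 6(p'(5) - Δ_2) = -30.
Forward elimination and back-substitution give m_0 = 78/23, m_1 = -243/46, m_2 = 270/23, m_3 = -480/23.
On [4, 5], p'(x) = b_2 + 2c_2·(x - 4) + 3d_2·(x - 4)² with b_2 = Δ_2 - h_2(2m_2 + m_3)/6 = 59/23, c_2 = m_2/2 = 135/23, d_2 = (m_3 - m_2)/(6h_2) = -125/23. So p'(4) = 59/23.

2.5652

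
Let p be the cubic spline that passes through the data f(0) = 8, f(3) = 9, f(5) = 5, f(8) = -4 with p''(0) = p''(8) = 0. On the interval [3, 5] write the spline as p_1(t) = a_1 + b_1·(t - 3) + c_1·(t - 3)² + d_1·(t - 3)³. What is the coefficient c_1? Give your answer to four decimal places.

-0.6667

Put σ_i = p'' at the i-th knot. Here h = (3, 2, 3) and Δ = (1/3, -2, -3), so the interior equations h_(i-1)·σ_(i-1) + 2(h_(i-1)+h_i)·σ_i + h_i·σ_(i+1) = 6(Δ_i − Δ_(i-1)) read
  3·σ_0 + 10·σ_1 + 2·σ_2 = 6(Δ_1 - Δ_0) = -14
  2·σ_1 + 10·σ_2 + 3·σ_3 = 6(Δ_2 - Δ_1) = -6
Natural end conditions: σ_0 = σ_3 = 0.
Solving: σ_0 = 0, σ_1 = -4/3, σ_2 = -1/3, σ_3 = 0.
On [3, 5], with p_1(t) = a_1 + b_1·(t - 3) + c_1·(t - 3)² + d_1·(t - 3)³: c_1 = σ_1/2 = -2/3, d_1 = (σ_2 - σ_1)/(6h_1) = 1/12, b_1 = Δ_1 - h_1(2σ_1 + σ_2)/6 = -1.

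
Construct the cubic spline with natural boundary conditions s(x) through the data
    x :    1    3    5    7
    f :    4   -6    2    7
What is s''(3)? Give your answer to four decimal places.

7.5000

Write M_i for s''(x_i). With h_i = 2, 2, 2 and divided differences Δ_i = -5, 4, 5/2, the continuity of s' gives the tridiagonal system
  2·M_0 + 8·M_1 + 2·M_2 = 6(Δ_1 - Δ_0) = 54
  2·M_1 + 8·M_2 + 2·M_3 = 6(Δ_2 - Δ_1) = -9
Natural end conditions: M_0 = M_3 = 0.
Forward elimination and back-substitution give M_0 = 0, M_1 = 15/2, M_2 = -3, M_3 = 0.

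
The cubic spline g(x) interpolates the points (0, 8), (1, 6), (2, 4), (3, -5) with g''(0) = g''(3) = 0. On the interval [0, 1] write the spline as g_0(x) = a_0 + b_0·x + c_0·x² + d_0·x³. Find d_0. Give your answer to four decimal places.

0.4667

Put σ_i = g'' at the i-th knot. Here h = (1, 1, 1) and Δ = (-2, -2, -9), so the interior equations h_(i-1)·σ_(i-1) + 2(h_(i-1)+h_i)·σ_i + h_i·σ_(i+1) = 6(Δ_i − Δ_(i-1)) read
  1·σ_0 + 4·σ_1 + 1·σ_2 = 6(Δ_1 - Δ_0) = 0
  1·σ_1 + 4·σ_2 + 1·σ_3 = 6(Δ_2 - Δ_1) = -42
Natural end conditions: σ_0 = σ_3 = 0.
Solving the tridiagonal system: σ_0 = 0, σ_1 = 14/5, σ_2 = -56/5, σ_3 = 0.
On [0, 1], with g_0(x) = a_0 + b_0·x + c_0·x² + d_0·x³: c_0 = σ_0/2 = 0, d_0 = (σ_1 - σ_0)/(6h_0) = 7/15, b_0 = Δ_0 - h_0(2σ_0 + σ_1)/6 = -37/15.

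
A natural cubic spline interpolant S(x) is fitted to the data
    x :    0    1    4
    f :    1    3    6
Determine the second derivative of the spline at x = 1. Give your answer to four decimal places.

With m_i denoting the second derivative at x_i, h_i = 1, 3, and Δ_i = (y_(i+1) − y_i)/h_i = 2, 1:
  1·m_0 + 8·m_1 + 3·m_2 = 6(Δ_1 - Δ_0) = -6
Natural end conditions: m_0 = m_2 = 0.
Forward elimination and back-substitution give m_0 = 0, m_1 = -3/4, m_2 = 0.

-0.7500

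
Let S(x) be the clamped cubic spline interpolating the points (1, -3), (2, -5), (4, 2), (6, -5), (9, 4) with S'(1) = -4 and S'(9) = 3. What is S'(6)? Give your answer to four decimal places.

With M_i denoting the second derivative at x_i, h_i = 1, 2, 2, 3, and Δ_i = (y_(i+1) − y_i)/h_i = -2, 7/2, -7/2, 3:
  1·M_0 + 6·M_1 + 2·M_2 = 6(Δ_1 - Δ_0) = 33
  2·M_1 + 8·M_2 + 2·M_3 = 6(Δ_2 - Δ_1) = -42
  2·M_2 + 10·M_3 + 3·M_4 = 6(Δ_3 - Δ_2) = 39
Clamped end conditions give two more equations: 2h_0·M_0 + h_0·M_1 = 6(Δ_0 - S'(1)) = 12 and h_3·M_3 + 2h_3·M_4 = 6(S'(9) - Δ_3) = 0.
Hence M_0 = 203/106, M_1 = 433/53, M_2 = -1901/212, M_3 = 355/53, M_4 = -355/106.
On [6, 9], S'(x) = b_3 + 2c_3·(x - 6) + 3d_3·(x - 6)² with b_3 = Δ_3 - h_3(2M_3 + M_4)/6 = -429/212, c_3 = M_3/2 = 355/106, d_3 = (M_4 - M_3)/(6h_3) = -355/636. So S'(6) = -429/212.

-2.0236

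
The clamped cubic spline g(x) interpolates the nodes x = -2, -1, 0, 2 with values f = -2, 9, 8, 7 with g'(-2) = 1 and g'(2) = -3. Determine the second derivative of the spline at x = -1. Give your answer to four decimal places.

-31.5455

Put M_i = g'' at the i-th knot. Here h = (1, 1, 2) and Δ = (11, -1, -1/2), so the interior equations h_(i-1)·M_(i-1) + 2(h_(i-1)+h_i)·M_i + h_i·M_(i+1) = 6(Δ_i − Δ_(i-1)) read
  1·M_0 + 4·M_1 + 1·M_2 = 6(Δ_1 - Δ_0) = -72
  1·M_1 + 6·M_2 + 2·M_3 = 6(Δ_2 - Δ_1) = 3
Clamped end conditions give two more equations: 2h_0·M_0 + h_0·M_1 = 6(Δ_0 - g'(-2)) = 60 and h_2·M_2 + 2h_2·M_3 = 6(g'(2) - Δ_2) = -15.
Solving: M_0 = 1007/22, M_1 = -347/11, M_2 = 185/22, M_3 = -175/22.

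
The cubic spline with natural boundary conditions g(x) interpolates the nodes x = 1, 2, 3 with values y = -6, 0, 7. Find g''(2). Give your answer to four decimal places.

With m_i denoting the second derivative at x_i, h_i = 1, 1, and Δ_i = (y_(i+1) − y_i)/h_i = 6, 7:
  1·m_0 + 4·m_1 + 1·m_2 = 6(Δ_1 - Δ_0) = 6
Natural end conditions: m_0 = m_2 = 0.
Hence m_0 = 0, m_1 = 3/2, m_2 = 0.

1.5000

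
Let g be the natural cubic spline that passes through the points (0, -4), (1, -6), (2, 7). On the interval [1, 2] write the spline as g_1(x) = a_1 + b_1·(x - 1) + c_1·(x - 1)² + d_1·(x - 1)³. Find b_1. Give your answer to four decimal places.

5.5000

With M_i denoting the second derivative at x_i, h_i = 1, 1, and Δ_i = (y_(i+1) − y_i)/h_i = -2, 13:
  1·M_0 + 4·M_1 + 1·M_2 = 6(Δ_1 - Δ_0) = 90
Natural end conditions: M_0 = M_2 = 0.
Solving the tridiagonal system: M_0 = 0, M_1 = 45/2, M_2 = 0.
On [1, 2], with g_1(x) = a_1 + b_1·(x - 1) + c_1·(x - 1)² + d_1·(x - 1)³: c_1 = M_1/2 = 45/4, d_1 = (M_2 - M_1)/(6h_1) = -15/4, b_1 = Δ_1 - h_1(2M_1 + M_2)/6 = 11/2.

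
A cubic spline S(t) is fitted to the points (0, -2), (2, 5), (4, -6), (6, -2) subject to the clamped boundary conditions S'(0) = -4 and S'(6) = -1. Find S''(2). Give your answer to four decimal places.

-14.3000

With m_i denoting the second derivative at x_i, h_i = 2, 2, 2, and Δ_i = (y_(i+1) − y_i)/h_i = 7/2, -11/2, 2:
  2·m_0 + 8·m_1 + 2·m_2 = 6(Δ_1 - Δ_0) = -54
  2·m_1 + 8·m_2 + 2·m_3 = 6(Δ_2 - Δ_1) = 45
Clamped end conditions give two more equations: 2h_0·m_0 + h_0·m_1 = 6(Δ_0 - S'(0)) = 45 and h_2·m_2 + 2h_2·m_3 = 6(S'(6) - Δ_2) = -18.
Forward elimination and back-substitution give m_0 = 92/5, m_1 = -143/10, m_2 = 59/5, m_3 = -52/5.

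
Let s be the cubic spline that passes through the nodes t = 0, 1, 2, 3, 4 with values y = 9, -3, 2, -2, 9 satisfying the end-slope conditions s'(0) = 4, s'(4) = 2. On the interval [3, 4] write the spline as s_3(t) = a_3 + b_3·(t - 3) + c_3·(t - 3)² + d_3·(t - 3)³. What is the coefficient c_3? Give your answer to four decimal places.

Write σ_i for s''(x_i). With h_i = 1, 1, 1, 1 and divided differences Δ_i = -12, 5, -4, 11, the continuity of s' gives the tridiagonal system
  1·σ_0 + 4·σ_1 + 1·σ_2 = 6(Δ_1 - Δ_0) = 102
  1·σ_1 + 4·σ_2 + 1·σ_3 = 6(Δ_2 - Δ_1) = -54
  1·σ_2 + 4·σ_3 + 1·σ_4 = 6(Δ_3 - Δ_2) = 90
Clamped end conditions give two more equations: 2h_0·σ_0 + h_0·σ_1 = 6(Δ_0 - s'(0)) = -96 and h_3·σ_3 + 2h_3·σ_4 = 6(s'(4) - Δ_3) = -54.
Solving the tridiagonal system: σ_0 = -524/7, σ_1 = 376/7, σ_2 = -38, σ_3 = 310/7, σ_4 = -344/7.
On [3, 4], with s_3(t) = a_3 + b_3·(t - 3) + c_3·(t - 3)² + d_3·(t - 3)³: c_3 = σ_3/2 = 155/7, d_3 = (σ_4 - σ_3)/(6h_3) = -109/7, b_3 = Δ_3 - h_3(2σ_3 + σ_4)/6 = 31/7.

22.1429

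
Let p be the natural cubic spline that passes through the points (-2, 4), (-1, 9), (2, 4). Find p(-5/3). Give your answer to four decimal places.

With M_i denoting the second derivative at x_i, h_i = 1, 3, and Δ_i = (y_(i+1) − y_i)/h_i = 5, -5/3:
  1·M_0 + 8·M_1 + 3·M_2 = 6(Δ_1 - Δ_0) = -40
Natural end conditions: M_0 = M_2 = 0.
Hence M_0 = 0, M_1 = -5, M_2 = 0.
On [-2, -1], p(x) = 4 + 35/6·(x + 2) + 0·(x + 2)² - 5/6·(x + 2)³.
With (x + 2) = 1/3: p(-5/3) = 479/81.

5.9136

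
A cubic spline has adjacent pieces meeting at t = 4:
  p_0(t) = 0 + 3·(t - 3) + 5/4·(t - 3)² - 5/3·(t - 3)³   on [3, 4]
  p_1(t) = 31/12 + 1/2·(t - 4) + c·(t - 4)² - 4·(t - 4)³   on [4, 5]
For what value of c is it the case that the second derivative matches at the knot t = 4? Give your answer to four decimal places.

-3.7500

p_0''(t) = 5/2 - 10·(t - 3), so p_0''(4) = -15/2. On the right, p_1''(4) = 2c, so c = -15/4.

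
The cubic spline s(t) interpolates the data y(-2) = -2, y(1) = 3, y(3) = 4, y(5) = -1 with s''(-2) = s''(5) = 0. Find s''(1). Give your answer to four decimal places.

Write σ_i for s''(x_i). With h_i = 3, 2, 2 and divided differences Δ_i = 5/3, 1/2, -5/2, the continuity of s' gives the tridiagonal system
  3·σ_0 + 10·σ_1 + 2·σ_2 = 6(Δ_1 - Δ_0) = -7
  2·σ_1 + 8·σ_2 + 2·σ_3 = 6(Δ_2 - Δ_1) = -18
Natural end conditions: σ_0 = σ_3 = 0.
Solving: σ_0 = 0, σ_1 = -5/19, σ_2 = -83/38, σ_3 = 0.

-0.2632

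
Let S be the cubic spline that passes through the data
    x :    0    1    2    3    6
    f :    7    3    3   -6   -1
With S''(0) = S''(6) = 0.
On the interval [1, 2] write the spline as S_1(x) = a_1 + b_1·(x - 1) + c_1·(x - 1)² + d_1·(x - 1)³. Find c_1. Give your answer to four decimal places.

Put σ_i = S'' at the i-th knot. Here h = (1, 1, 1, 3) and Δ = (-4, 0, -9, 5/3), so the interior equations h_(i-1)·σ_(i-1) + 2(h_(i-1)+h_i)·σ_i + h_i·σ_(i+1) = 6(Δ_i − Δ_(i-1)) read
  1·σ_0 + 4·σ_1 + 1·σ_2 = 6(Δ_1 - Δ_0) = 24
  1·σ_1 + 4·σ_2 + 1·σ_3 = 6(Δ_2 - Δ_1) = -54
  1·σ_2 + 8·σ_3 + 3·σ_4 = 6(Δ_3 - Δ_2) = 64
Natural end conditions: σ_0 = σ_4 = 0.
Hence σ_0 = 0, σ_1 = 310/29, σ_2 = -544/29, σ_3 = 300/29, σ_4 = 0.
On [1, 2], with S_1(x) = a_1 + b_1·(x - 1) + c_1·(x - 1)² + d_1·(x - 1)³: c_1 = σ_1/2 = 155/29, d_1 = (σ_2 - σ_1)/(6h_1) = -427/87, b_1 = Δ_1 - h_1(2σ_1 + σ_2)/6 = -38/87.

5.3448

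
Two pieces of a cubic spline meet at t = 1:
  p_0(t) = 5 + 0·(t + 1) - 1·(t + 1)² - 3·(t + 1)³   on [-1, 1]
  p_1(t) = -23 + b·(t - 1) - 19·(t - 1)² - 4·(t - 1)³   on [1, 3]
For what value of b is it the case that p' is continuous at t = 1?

p_0'(t) = 0 - 2·(t + 1) - 9·(t + 1)², so p_0'(1) = -40. On the right, p_1'(1) = b, so b = -40.

-40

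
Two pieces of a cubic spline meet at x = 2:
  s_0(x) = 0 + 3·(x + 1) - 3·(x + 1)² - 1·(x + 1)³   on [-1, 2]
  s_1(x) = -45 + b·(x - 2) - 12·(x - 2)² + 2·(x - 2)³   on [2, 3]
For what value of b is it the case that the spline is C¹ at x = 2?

-42

s_0'(x) = 3 - 6·(x + 1) - 3·(x + 1)², so s_0'(2) = -42. On the right, s_1'(2) = b, so b = -42.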